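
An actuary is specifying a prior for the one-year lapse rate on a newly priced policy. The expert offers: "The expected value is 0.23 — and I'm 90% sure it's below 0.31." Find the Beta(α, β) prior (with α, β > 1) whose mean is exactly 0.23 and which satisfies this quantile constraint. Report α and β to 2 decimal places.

With mean 0.23 fixed, write α = 0.23s, β = 0.77s where s = α+β.
Need P(θ < 0.31) = 0.9 under Beta(0.23s, 0.77s). Normal approximation: (q−m)/√(m(1−m)/s) ≈ z_{0.9} = 1.28, so s ≈ 0.23·0.77·(1.28)²/(0.31−0.23)² = 45.4.
At s = 45.4: P(θ<0.31) ≈ 0.895. Adjusting to match 0.9 gives s ≈ 47.60.
So α = 0.23·47.60 ≈ 10.95, β = 0.77·47.60 ≈ 36.65.

α ≈ 10.95, β ≈ 36.65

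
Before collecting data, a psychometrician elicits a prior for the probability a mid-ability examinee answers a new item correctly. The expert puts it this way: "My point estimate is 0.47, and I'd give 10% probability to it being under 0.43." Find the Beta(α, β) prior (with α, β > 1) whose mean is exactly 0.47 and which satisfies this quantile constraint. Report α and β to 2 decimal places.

With mean 0.47 fixed, write α = 0.47s, β = 0.53s where s = α+β.
Need P(θ < 0.43) = 0.1 under Beta(0.47s, 0.53s). Normal approximation: (q−m)/√(m(1−m)/s) ≈ z_{0.1} = -1.28, so s ≈ 0.47·0.53·(-1.28)²/(0.43−0.47)² = 255.7.
At s = 255.7: P(θ<0.43) ≈ 0.100. Adjusting to match 0.1 gives s ≈ 254.72.
So α = 0.47·254.72 ≈ 119.72, β = 0.53·254.72 ≈ 135.00.

α ≈ 119.72, β ≈ 135.00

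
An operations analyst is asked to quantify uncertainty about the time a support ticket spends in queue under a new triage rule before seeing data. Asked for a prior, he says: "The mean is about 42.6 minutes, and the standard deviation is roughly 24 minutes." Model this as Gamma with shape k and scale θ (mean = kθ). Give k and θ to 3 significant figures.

k ≈ 3.15, θ ≈ 13.5

For Gamma(k, scale θ): mean = kθ, variance = kθ², so CV = 1/√k.
CV = SD/mean = 24/42.6 = 0.5634, hence k = 1/CV² = 3.15.
Then θ = mean/k = 42.6/3.15 = 13.5.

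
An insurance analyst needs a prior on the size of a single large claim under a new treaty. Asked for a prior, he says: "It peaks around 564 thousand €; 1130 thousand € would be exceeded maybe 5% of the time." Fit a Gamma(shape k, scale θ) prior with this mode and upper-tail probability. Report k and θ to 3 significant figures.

Gamma(k,θ) with k>1 has mode (k−1)θ, so θ = 564/(k−1).
Need P(X < 1130) = 0.95 with θ tied to k this way. Start at k = 2, θ = 564: P(X<1130) ≈ 0.595.
Too low — raise k to concentrate. Iterating converges to k ≈ 6.74.
Then θ = 564/(6.74−1) ≈ 98.3.

k ≈ 6.74, θ ≈ 98.3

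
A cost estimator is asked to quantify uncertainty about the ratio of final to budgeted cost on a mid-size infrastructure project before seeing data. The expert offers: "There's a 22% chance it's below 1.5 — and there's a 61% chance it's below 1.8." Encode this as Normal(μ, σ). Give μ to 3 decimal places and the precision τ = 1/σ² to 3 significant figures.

μ = 1.720, τ = 12.3

For Normal(μ,σ), the p-quantile is μ + z_p·σ. Here z_{0.22} = -0.7722, z_{0.61} = 0.2793.
So 1.5 = μ − 0.7722σ and 1.8 = μ + 0.2793σ.
Subtracting: σ = (1.8 − 1.5)/(0.2793 − (-0.7722)) = 0.285.
Then μ = 1.5 − (-0.7722)·0.285 = 1.720.
Precision τ = 1/σ² = 1/0.2853² = 12.3.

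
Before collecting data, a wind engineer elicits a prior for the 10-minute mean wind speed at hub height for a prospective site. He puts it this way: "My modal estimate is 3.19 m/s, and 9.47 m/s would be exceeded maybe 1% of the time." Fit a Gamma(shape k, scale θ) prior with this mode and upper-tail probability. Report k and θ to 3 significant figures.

Gamma(k,θ) with k>1 has mode (k−1)θ, so θ = 3.19/(k−1).
Need P(X < 9.47) = 0.99 with θ tied to k this way. Start at k = 2, θ = 3.19: P(X<9.47) ≈ 0.796.
Too low — raise k to concentrate. Iterating converges to k ≈ 4.81.
Then θ = 3.19/(4.81−1) ≈ 0.837.

k ≈ 4.81, θ ≈ 0.837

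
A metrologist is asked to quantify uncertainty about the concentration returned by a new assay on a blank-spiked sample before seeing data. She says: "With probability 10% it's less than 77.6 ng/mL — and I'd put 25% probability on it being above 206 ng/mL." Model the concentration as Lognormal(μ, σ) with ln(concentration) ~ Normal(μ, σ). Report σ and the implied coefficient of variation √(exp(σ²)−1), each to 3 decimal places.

σ ≈ 0.499, CV ≈ 0.532

If T ~ Lognormal(μ,σ) then ln T ~ Normal(μ,σ), so the p-quantile of ln T is μ + z_p·σ.
ln(77.6) = 4.352 and ln(206) = 5.328; z_{0.1} = -1.282, z_{0.75} = 0.6745.
σ = (5.328 − 4.352)/(0.6745 − (-1.282)) = 0.499.
μ = 4.352 − (-1.282)·0.499 = 4.991.
CV = √(exp(σ²)−1) = √(exp(0.2491)−1) = 0.532.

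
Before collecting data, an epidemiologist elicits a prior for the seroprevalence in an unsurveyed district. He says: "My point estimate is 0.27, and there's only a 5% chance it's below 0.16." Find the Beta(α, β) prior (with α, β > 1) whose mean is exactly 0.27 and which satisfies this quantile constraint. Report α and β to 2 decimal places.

With mean 0.27 fixed, write α = 0.27s, β = 0.73s where s = α+β.
Need P(θ < 0.16) = 0.05 under Beta(0.27s, 0.73s). Normal approximation: (q−m)/√(m(1−m)/s) ≈ z_{0.05} = -1.64, so s ≈ 0.27·0.73·(-1.64)²/(0.16−0.27)² = 44.1.
At s = 44.1: P(θ<0.16) ≈ 0.037. Adjusting to match 0.05 gives s ≈ 37.82.
So α = 0.27·37.82 ≈ 10.21, β = 0.73·37.82 ≈ 27.61.

α ≈ 10.21, β ≈ 27.61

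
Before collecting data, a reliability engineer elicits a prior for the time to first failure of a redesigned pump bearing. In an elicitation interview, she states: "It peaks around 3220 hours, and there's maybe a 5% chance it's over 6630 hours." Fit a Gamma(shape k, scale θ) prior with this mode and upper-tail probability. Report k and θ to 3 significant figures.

Gamma(k,θ) with k>1 has mode (k−1)θ, so θ = 3220/(k−1).
Need P(X < 6630) = 0.95 with θ tied to k this way. Start at k = 2, θ = 3220: P(X<6630) ≈ 0.610.
Too low — raise k to concentrate. Iterating converges to k ≈ 6.3.
Then θ = 3220/(6.3−1) ≈ 607.

k ≈ 6.3, θ ≈ 607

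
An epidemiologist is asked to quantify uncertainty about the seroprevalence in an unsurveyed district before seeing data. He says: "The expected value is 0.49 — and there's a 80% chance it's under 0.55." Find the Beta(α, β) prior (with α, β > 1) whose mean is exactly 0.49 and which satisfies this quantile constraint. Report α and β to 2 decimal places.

With mean 0.49 fixed, write α = 0.49s, β = 0.51s where s = α+β.
Need P(θ < 0.55) = 0.8 under Beta(0.49s, 0.51s). Normal approximation: (q−m)/√(m(1−m)/s) ≈ z_{0.8} = 0.842, so s ≈ 0.49·0.51·(0.842)²/(0.55−0.49)² = 49.2.
At s = 49.2: P(θ<0.55) ≈ 0.800. Adjusting to match 0.8 gives s ≈ 49.25.
So α = 0.49·49.25 ≈ 24.13, β = 0.51·49.25 ≈ 25.12.

α ≈ 24.13, β ≈ 25.12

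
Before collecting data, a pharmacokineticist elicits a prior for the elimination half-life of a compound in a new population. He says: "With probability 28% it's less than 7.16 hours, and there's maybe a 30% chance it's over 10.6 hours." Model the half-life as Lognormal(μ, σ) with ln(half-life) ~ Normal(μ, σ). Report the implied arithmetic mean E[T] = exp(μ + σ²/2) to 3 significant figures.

E[T] ≈ 9.37 hours

If T ~ Lognormal(μ,σ) then ln T ~ Normal(μ,σ), so the p-quantile of ln T is μ + z_p·σ.
ln(7.16) = 1.969 and ln(10.6) = 2.361; z_{0.28} = -0.5828, z_{0.7} = 0.5244.
σ = (2.361 − 1.969)/(0.5244 − (-0.5828)) = 0.354.
μ = 1.969 − (-0.5828)·0.354 = 2.175.
E[T] = exp(μ + σ²/2) = exp(2.175 + 0.0628) = 9.37 hours.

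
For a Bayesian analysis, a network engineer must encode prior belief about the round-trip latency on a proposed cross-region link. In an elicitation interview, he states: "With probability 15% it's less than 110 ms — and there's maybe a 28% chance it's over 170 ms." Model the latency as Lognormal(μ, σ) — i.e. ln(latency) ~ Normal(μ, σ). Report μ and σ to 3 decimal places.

If T ~ Lognormal(μ,σ) then ln T ~ Normal(μ,σ), so the p-quantile of ln T is μ + z_p·σ.
ln(110) = 4.7 and ln(170) = 5.136; z_{0.15} = -1.036, z_{0.72} = 0.5828.
σ = (5.136 − 4.7)/(0.5828 − (-1.036)) = 0.269.
μ = 4.7 − (-1.036)·0.269 = 4.979.

μ ≈ 4.979, σ ≈ 0.269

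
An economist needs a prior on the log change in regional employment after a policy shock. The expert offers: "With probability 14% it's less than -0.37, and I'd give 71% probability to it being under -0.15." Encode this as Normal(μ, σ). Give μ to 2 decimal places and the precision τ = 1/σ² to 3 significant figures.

μ = -0.22, τ = 55.1

For Normal(μ,σ), the p-quantile is μ + z_p·σ. Here z_{0.14} = -1.08, z_{0.71} = 0.5534.
So -0.37 = μ − 1.08σ and -0.15 = μ + 0.5534σ.
Subtracting: σ = (-0.15 − -0.37)/(0.5534 − (-1.08)) = 0.13.
Then μ = -0.37 − (-1.08)·0.13 = -0.22.
Precision τ = 1/σ² = 1/0.1347² = 55.1.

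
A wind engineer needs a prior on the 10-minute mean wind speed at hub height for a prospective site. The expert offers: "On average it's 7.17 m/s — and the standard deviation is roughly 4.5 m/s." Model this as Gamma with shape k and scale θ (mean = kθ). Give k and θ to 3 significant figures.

k ≈ 2.54, θ ≈ 2.82

For Gamma(k, scale θ): mean = kθ, variance = kθ², so CV = 1/√k.
CV = SD/mean = 4.5/7.17 = 0.6276, hence k = 1/CV² = 2.54.
Then θ = mean/k = 7.17/2.54 = 2.82.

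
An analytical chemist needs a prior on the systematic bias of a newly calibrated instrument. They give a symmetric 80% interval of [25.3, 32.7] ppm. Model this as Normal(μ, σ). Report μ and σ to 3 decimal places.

μ = 29.000, σ = 2.887

A symmetric 80% interval runs μ ± z·σ with z = 1.282.
Half-width = 3.7, so σ = 3.7/1.282 = 2.887.
μ is the interval midpoint, 29.000.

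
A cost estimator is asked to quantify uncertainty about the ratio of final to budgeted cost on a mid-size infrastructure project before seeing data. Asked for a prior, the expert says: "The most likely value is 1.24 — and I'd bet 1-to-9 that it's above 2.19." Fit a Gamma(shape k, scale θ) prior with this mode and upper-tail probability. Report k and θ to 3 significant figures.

k ≈ 6.87, θ ≈ 0.211

Gamma(k,θ) with k>1 has mode (k−1)θ, so θ = 1.24/(k−1).
Need P(X < 2.19) = 0.9 with θ tied to k this way. Start at k = 2, θ = 1.24: P(X<2.19) ≈ 0.527.
Too low — raise k to concentrate. Iterating converges to k ≈ 6.87.
Then θ = 1.24/(6.87−1) ≈ 0.211.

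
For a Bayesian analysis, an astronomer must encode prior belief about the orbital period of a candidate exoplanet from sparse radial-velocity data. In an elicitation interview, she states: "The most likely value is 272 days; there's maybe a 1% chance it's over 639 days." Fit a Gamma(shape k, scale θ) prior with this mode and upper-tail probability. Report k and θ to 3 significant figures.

k ≈ 7.52, θ ≈ 41.7

Gamma(k,θ) with k>1 has mode (k−1)θ, so θ = 272/(k−1).
Need P(X < 639) = 0.99 with θ tied to k this way. Start at k = 2, θ = 272: P(X<639) ≈ 0.680.
Too low — raise k to concentrate. Iterating converges to k ≈ 7.52.
Then θ = 272/(7.52−1) ≈ 41.7.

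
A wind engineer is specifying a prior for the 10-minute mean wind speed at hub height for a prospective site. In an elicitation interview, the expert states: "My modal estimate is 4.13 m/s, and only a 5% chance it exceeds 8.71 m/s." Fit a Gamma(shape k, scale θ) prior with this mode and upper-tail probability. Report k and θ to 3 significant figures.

k ≈ 5.96, θ ≈ 0.833

Gamma(k,θ) with k>1 has mode (k−1)θ, so θ = 4.13/(k−1).
Need P(X < 8.71) = 0.95 with θ tied to k this way. Start at k = 2, θ = 4.13: P(X<8.71) ≈ 0.623.
Too low — raise k to concentrate. Iterating converges to k ≈ 5.96.
Then θ = 4.13/(5.96−1) ≈ 0.833.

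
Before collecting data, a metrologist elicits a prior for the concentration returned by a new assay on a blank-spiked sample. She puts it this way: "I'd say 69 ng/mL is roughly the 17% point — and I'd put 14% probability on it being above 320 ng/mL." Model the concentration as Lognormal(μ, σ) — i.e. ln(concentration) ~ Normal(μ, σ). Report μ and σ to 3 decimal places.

μ ≈ 4.954, σ ≈ 0.754

If T ~ Lognormal(μ,σ) then ln T ~ Normal(μ,σ), so the p-quantile of ln T is μ + z_p·σ.
ln(69) = 4.234 and ln(320) = 5.768; z_{0.17} = -0.9542, z_{0.86} = 1.08.
σ = (5.768 − 4.234)/(1.08 − (-0.9542)) = 0.754.
μ = 4.234 − (-0.9542)·0.754 = 4.954.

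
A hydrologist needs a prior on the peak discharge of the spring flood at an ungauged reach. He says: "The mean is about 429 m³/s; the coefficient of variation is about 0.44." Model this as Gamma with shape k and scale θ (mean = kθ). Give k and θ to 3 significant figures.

k ≈ 5.17, θ ≈ 83.1

For Gamma(k, scale θ): mean = kθ, variance = kθ², so CV = 1/√k.
CV = 0.44, hence k = 1/CV² = 5.17.
Then θ = mean/k = 429/5.17 = 83.1.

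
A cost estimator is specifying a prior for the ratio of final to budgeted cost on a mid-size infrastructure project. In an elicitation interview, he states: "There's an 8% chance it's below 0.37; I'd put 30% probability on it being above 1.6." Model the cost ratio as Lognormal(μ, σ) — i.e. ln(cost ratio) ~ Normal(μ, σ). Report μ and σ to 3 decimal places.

μ ≈ 0.072, σ ≈ 0.759

If T ~ Lognormal(μ,σ) then ln T ~ Normal(μ,σ), so the p-quantile of ln T is μ + z_p·σ.
ln(0.37) = -0.9943 and ln(1.6) = 0.47; z_{0.08} = -1.405, z_{0.7} = 0.5244.
σ = (0.47 − -0.9943)/(0.5244 − (-1.405)) = 0.759.
μ = -0.9943 − (-1.405)·0.759 = 0.072.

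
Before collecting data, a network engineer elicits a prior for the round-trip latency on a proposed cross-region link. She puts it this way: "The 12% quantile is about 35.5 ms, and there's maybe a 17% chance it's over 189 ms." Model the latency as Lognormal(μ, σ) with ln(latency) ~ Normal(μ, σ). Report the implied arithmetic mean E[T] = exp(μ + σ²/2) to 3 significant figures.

If T ~ Lognormal(μ,σ) then ln T ~ Normal(μ,σ), so the p-quantile of ln T is μ + z_p·σ.
ln(35.5) = 3.57 and ln(189) = 5.242; z_{0.12} = -1.175, z_{0.83} = 0.9542.
σ = (5.242 − 3.57)/(0.9542 − (-1.175)) = 0.785.
μ = 3.57 − (-1.175)·0.785 = 4.492.
E[T] = exp(μ + σ²/2) = exp(4.492 + 0.3084) = 122 ms.

E[T] ≈ 122 ms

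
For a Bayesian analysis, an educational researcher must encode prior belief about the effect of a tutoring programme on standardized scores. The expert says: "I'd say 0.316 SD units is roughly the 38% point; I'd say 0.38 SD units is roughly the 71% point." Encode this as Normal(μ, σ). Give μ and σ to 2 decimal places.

μ = 0.34, σ = 0.07

The p-quantile of Normal(μ,σ) is μ + z_p·σ, with z_{0.38} = -0.3055 and z_{0.71} = 0.5534.
Eliminate σ: μ = (z₂·x₁ − z₁·x₂)/(z₂ − z₁) = (0.5534·0.316 − (-0.3055)·0.38)/0.8589 = 0.34.
Then σ = (x₂ − x₁)/(z₂ − z₁) = (0.38 − 0.316)/0.8589 = 0.07.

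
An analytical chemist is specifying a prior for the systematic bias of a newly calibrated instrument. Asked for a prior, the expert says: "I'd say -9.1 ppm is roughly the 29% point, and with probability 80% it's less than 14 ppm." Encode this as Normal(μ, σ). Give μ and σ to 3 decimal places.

The p-quantile of Normal(μ,σ) is μ + z_p·σ, with z_{0.29} = -0.5534 and z_{0.8} = 0.8416.
Eliminate σ: μ = (z₂·x₁ − z₁·x₂)/(z₂ − z₁) = (0.8416·-9.1 − (-0.5534)·14)/1.395 = 0.064.
Then σ = (x₂ − x₁)/(z₂ − z₁) = (14 − -9.1)/1.395 = 16.559.

μ = 0.064, σ = 16.559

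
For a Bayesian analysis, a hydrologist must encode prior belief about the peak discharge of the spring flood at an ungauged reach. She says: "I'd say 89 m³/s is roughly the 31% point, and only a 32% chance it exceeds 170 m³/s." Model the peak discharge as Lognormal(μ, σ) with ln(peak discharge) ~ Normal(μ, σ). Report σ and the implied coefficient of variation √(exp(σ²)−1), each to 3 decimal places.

σ ≈ 0.672, CV ≈ 0.755

If T ~ Lognormal(μ,σ) then ln T ~ Normal(μ,σ), so the p-quantile of ln T is μ + z_p·σ.
ln(89) = 4.489 and ln(170) = 5.136; z_{0.31} = -0.4959, z_{0.68} = 0.4677.
σ = (5.136 − 4.489)/(0.4677 − (-0.4959)) = 0.672.
μ = 4.489 − (-0.4959)·0.672 = 4.822.
CV = √(exp(σ²)−1) = √(exp(0.4511)−1) = 0.755.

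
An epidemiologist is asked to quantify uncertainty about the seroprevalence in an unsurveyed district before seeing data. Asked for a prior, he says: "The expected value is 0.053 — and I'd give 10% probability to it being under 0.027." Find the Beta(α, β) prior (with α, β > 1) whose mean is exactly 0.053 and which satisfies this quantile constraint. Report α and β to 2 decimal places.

With mean 0.053 fixed, write α = 0.053s, β = 0.947s where s = α+β.
Need P(θ < 0.027) = 0.1 under Beta(0.053s, 0.947s). Normal approximation: (q−m)/√(m(1−m)/s) ≈ z_{0.1} = -1.28, so s ≈ 0.053·0.947·(-1.28)²/(0.027−0.053)² = 121.9.
At s = 121.9: P(θ<0.027) ≈ 0.075. Adjusting to match 0.1 gives s ≈ 100.44.
So α = 0.053·100.44 ≈ 5.32, β = 0.947·100.44 ≈ 95.12.

α ≈ 5.32, β ≈ 95.12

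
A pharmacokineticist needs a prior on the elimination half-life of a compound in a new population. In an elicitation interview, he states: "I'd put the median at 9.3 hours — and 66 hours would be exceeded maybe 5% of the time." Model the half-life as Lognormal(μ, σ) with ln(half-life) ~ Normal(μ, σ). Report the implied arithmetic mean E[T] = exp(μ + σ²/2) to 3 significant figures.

If T ~ Lognormal(μ,σ) then ln T ~ Normal(μ,σ), so the p-quantile of ln T is μ + z_p·σ.
ln(9.3) = 2.23 and ln(66) = 4.19; z_{0.5} = 0, z_{0.95} = 1.645.
σ = (4.19 − 2.23)/(1.645 − (0)) = 1.191.
μ = 2.23 − (0)·1.191 = 2.230.
E[T] = exp(μ + σ²/2) = exp(2.230 + 0.7097) = 18.9 hours.

E[T] ≈ 18.9 hours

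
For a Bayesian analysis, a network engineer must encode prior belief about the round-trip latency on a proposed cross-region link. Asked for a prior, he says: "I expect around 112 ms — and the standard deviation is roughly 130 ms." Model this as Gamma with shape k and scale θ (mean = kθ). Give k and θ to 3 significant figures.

k ≈ 0.742, θ ≈ 151

For Gamma(k, scale θ): mean = kθ, variance = kθ², so CV = 1/√k.
CV = SD/mean = 130/112 = 1.161, hence k = 1/CV² = 0.742.
Then θ = mean/k = 112/0.742 = 151.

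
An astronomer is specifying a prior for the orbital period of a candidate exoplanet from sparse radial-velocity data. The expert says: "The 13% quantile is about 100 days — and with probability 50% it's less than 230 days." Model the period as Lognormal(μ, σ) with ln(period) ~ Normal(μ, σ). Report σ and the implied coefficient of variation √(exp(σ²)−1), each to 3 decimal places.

σ ≈ 0.739, CV ≈ 0.853

If T ~ Lognormal(μ,σ) then ln T ~ Normal(μ,σ), so the p-quantile of ln T is μ + z_p·σ.
ln(100) = 4.605 and ln(230) = 5.438; z_{0.13} = -1.126, z_{0.5} = 0.
σ = (5.438 − 4.605)/(0 − (-1.126)) = 0.739.
μ = 4.605 − (-1.126)·0.739 = 5.438.
CV = √(exp(σ²)−1) = √(exp(0.5468)−1) = 0.853.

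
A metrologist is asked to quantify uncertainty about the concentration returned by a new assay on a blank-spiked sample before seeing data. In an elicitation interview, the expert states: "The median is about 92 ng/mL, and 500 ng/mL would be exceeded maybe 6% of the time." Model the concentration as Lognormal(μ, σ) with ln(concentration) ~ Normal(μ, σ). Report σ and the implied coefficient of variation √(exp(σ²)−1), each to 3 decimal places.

If T ~ Lognormal(μ,σ) then ln T ~ Normal(μ,σ), so the p-quantile of ln T is μ + z_p·σ.
ln(92) = 4.522 and ln(500) = 6.215; z_{0.5} = 0, z_{0.94} = 1.555.
σ = (6.215 − 4.522)/(1.555 − (0)) = 1.089.
μ = 4.522 − (0)·1.089 = 4.522.
CV = √(exp(σ²)−1) = √(exp(1.1855)−1) = 1.507.

σ ≈ 1.089, CV ≈ 1.507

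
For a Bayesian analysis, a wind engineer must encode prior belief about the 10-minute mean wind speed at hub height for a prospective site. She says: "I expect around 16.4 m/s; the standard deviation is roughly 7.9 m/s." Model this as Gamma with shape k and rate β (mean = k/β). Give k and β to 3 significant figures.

For Gamma(k, rate β): mean = k/β, variance = k/β², so CV = 1/√k.
CV = SD/mean = 7.9/16.4 = 0.4817, hence k = 1/CV² = 4.31.
Then β = k/mean = 4.31/16.4 = 0.263.

k ≈ 4.31, β ≈ 0.263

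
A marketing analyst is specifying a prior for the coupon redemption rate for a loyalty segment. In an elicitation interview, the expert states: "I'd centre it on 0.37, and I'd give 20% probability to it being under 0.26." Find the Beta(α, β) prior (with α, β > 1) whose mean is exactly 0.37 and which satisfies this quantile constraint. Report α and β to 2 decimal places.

α ≈ 5.21, β ≈ 8.87

With mean 0.37 fixed, write α = 0.37s, β = 0.63s where s = α+β.
Need P(θ < 0.26) = 0.2 under Beta(0.37s, 0.63s). Normal approximation: (q−m)/√(m(1−m)/s) ≈ z_{0.2} = -0.842, so s ≈ 0.37·0.63·(-0.842)²/(0.26−0.37)² = 13.6.
At s = 13.6: P(θ<0.26) ≈ 0.204. Adjusting to match 0.2 gives s ≈ 14.08.
So α = 0.37·14.08 ≈ 5.21, β = 0.63·14.08 ≈ 8.87.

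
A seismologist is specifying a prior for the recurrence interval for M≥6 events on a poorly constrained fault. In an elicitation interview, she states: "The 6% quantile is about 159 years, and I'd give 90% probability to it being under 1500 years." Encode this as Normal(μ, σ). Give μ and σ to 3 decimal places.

μ = 894.089, σ = 472.795

The p-quantile of Normal(μ,σ) is μ + z_p·σ, with z_{0.06} = -1.555 and z_{0.9} = 1.282.
Eliminate σ: μ = (z₂·x₁ − z₁·x₂)/(z₂ − z₁) = (1.282·159 − (-1.555)·1500)/2.836 = 894.089.
Then σ = (x₂ − x₁)/(z₂ − z₁) = (1500 − 159)/2.836 = 472.795.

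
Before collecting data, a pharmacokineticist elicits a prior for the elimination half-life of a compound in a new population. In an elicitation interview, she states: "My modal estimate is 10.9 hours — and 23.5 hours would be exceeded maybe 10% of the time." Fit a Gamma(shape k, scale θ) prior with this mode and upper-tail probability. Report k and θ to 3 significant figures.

k ≈ 4.26, θ ≈ 3.35

Gamma(k,θ) with k>1 has mode (k−1)θ, so θ = 10.9/(k−1).
Need P(X < 23.5) = 0.9 with θ tied to k this way. Start at k = 2, θ = 10.9: P(X<23.5) ≈ 0.635.
Too low — raise k to concentrate. Iterating converges to k ≈ 4.26.
Then θ = 10.9/(4.26−1) ≈ 3.35.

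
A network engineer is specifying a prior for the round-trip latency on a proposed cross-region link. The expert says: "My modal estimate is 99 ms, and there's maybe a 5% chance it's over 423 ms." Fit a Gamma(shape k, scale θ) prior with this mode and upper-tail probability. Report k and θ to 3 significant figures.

k ≈ 2.18, θ ≈ 84.1

Gamma(k,θ) with k>1 has mode (k−1)θ, so θ = 99/(k−1).
Need P(X < 423) = 0.95 with θ tied to k this way. Start at k = 2, θ = 99: P(X<423) ≈ 0.926.
Too low — raise k to concentrate. Iterating converges to k ≈ 2.18.
Then θ = 99/(2.18−1) ≈ 84.1.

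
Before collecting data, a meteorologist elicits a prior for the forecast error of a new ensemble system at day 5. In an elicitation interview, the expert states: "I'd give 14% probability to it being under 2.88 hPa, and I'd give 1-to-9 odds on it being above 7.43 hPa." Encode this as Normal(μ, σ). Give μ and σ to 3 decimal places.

μ = 4.961, σ = 1.926

The p-quantile of Normal(μ,σ) is μ + z_p·σ, with z_{0.14} = -1.08 and z_{0.9} = 1.282.
Eliminate σ: μ = (z₂·x₁ − z₁·x₂)/(z₂ − z₁) = (1.282·2.88 − (-1.08)·7.43)/2.362 = 4.961.
Then σ = (x₂ − x₁)/(z₂ − z₁) = (7.43 − 2.88)/2.362 = 1.926.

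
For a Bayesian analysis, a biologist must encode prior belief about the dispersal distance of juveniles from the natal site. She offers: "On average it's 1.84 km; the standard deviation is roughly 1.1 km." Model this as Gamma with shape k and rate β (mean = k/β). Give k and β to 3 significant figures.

For Gamma(k, rate β): mean = k/β, variance = k/β², so CV = 1/√k.
CV = SD/mean = 1.1/1.84 = 0.5978, hence k = 1/CV² = 2.8.
Then β = k/mean = 2.8/1.84 = 1.52.

k ≈ 2.8, β ≈ 1.52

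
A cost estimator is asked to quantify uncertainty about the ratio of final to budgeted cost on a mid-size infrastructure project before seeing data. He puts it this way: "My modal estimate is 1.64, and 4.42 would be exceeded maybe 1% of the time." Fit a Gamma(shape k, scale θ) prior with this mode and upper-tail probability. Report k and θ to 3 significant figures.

Gamma(k,θ) with k>1 has mode (k−1)θ, so θ = 1.64/(k−1).
Need P(X < 4.42) = 0.99 with θ tied to k this way. Start at k = 2, θ = 1.64: P(X<4.42) ≈ 0.750.
Too low — raise k to concentrate. Iterating converges to k ≈ 5.7.
Then θ = 1.64/(5.7−1) ≈ 0.349.

k ≈ 5.7, θ ≈ 0.349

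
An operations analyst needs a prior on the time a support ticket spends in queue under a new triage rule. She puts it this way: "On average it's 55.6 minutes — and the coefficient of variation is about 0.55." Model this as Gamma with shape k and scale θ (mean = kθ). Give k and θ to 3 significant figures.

k ≈ 3.31, θ ≈ 16.8

For Gamma(k, scale θ): mean = kθ, variance = kθ², so CV = 1/√k.
CV = 0.55, hence k = 1/CV² = 3.31.
Then θ = mean/k = 55.6/3.31 = 16.8.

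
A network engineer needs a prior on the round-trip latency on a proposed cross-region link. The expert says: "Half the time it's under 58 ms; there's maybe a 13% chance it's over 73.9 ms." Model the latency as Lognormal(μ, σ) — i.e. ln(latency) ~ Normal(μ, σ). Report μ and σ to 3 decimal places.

If T ~ Lognormal(μ,σ) then ln T ~ Normal(μ,σ), so the p-quantile of ln T is μ + z_p·σ.
ln(58) = 4.06 and ln(73.9) = 4.303; z_{0.5} = 0, z_{0.87} = 1.126.
σ = (4.303 − 4.06)/(1.126 − (0)) = 0.215.
μ = 4.06 − (0)·0.215 = 4.060.

μ ≈ 4.060, σ ≈ 0.215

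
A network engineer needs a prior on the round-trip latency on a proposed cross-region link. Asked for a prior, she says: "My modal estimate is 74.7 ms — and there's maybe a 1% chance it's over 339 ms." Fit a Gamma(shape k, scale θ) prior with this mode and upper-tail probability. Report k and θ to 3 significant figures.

Gamma(k,θ) with k>1 has mode (k−1)θ, so θ = 74.7/(k−1).
Need P(X < 339) = 0.99 with θ tied to k this way. Start at k = 2, θ = 74.7: P(X<339) ≈ 0.941.
Too low — raise k to concentrate. Iterating converges to k ≈ 2.76.
Then θ = 74.7/(2.76−1) ≈ 42.4.

k ≈ 2.76, θ ≈ 42.4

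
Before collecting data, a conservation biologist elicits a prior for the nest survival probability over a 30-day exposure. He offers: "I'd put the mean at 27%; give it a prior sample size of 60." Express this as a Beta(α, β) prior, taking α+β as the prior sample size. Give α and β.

α = 16.2, β = 43.8

Under the effective-sample-size interpretation, Beta(α, β) has prior mean α/(α+β) and prior sample size α+β.
So α+β = 60 and α/(α+β) = 0.27, giving α = 0.27·60 = 16.2 and β = 60 − 16.2 = 43.8.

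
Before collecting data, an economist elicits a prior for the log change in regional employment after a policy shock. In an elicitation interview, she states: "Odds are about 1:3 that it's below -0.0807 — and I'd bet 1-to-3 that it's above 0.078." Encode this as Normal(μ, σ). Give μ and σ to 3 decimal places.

μ = -0.001, σ = 0.118

For Normal(μ,σ), the p-quantile is μ + z_p·σ. Here z_{0.25} = -0.6745, z_{0.75} = 0.6745.
So -0.0807 = μ − 0.6745σ and 0.078 = μ + 0.6745σ.
Subtracting: σ = (0.078 − -0.0807)/(0.6745 − (-0.6745)) = 0.118.
Then μ = -0.0807 − (-0.6745)·0.118 = -0.001.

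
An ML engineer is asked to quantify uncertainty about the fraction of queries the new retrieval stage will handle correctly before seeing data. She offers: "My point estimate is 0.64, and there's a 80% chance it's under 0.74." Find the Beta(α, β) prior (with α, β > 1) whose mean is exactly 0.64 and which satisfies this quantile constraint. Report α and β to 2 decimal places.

With mean 0.64 fixed, write α = 0.64s, β = 0.36s where s = α+β.
Need P(θ < 0.74) = 0.8 under Beta(0.64s, 0.36s). Normal approximation: (q−m)/√(m(1−m)/s) ≈ z_{0.8} = 0.842, so s ≈ 0.64·0.36·(0.842)²/(0.74−0.64)² = 16.3.
At s = 16.3: P(θ<0.74) ≈ 0.796. Adjusting to match 0.8 gives s ≈ 16.82.
So α = 0.64·16.82 ≈ 10.77, β = 0.36·16.82 ≈ 6.06.

α ≈ 10.77, β ≈ 6.06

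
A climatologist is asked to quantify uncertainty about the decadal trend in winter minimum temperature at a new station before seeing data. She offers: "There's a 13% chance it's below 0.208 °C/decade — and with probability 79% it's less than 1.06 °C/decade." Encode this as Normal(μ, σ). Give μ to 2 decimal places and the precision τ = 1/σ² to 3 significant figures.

For Normal(μ,σ), the p-quantile is μ + z_p·σ. Here z_{0.13} = -1.126, z_{0.79} = 0.8064.
So 0.208 = μ − 1.126σ and 1.06 = μ + 0.8064σ.
Subtracting: σ = (1.06 − 0.208)/(0.8064 − (-1.126)) = 0.44.
Then μ = 0.208 − (-1.126)·0.44 = 0.70.
Precision τ = 1/σ² = 1/0.4408² = 5.15.

μ = 0.70, τ = 5.15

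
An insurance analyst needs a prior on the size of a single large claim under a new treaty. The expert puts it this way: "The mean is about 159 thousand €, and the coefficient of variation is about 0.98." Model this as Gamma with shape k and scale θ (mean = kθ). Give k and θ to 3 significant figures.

For Gamma(k, scale θ): mean = kθ, variance = kθ², so CV = 1/√k.
CV = 0.98, hence k = 1/CV² = 1.04.
Then θ = mean/k = 159/1.04 = 153.

k ≈ 1.04, θ ≈ 153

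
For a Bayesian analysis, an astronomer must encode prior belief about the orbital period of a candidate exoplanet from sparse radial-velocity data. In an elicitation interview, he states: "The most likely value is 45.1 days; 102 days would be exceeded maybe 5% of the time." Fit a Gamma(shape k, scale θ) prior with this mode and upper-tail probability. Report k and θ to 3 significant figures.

k ≈ 5.12, θ ≈ 10.9

Gamma(k,θ) with k>1 has mode (k−1)θ, so θ = 45.1/(k−1).
Need P(X < 102) = 0.95 with θ tied to k this way. Start at k = 2, θ = 45.1: P(X<102) ≈ 0.660.
Too low — raise k to concentrate. Iterating converges to k ≈ 5.12.
Then θ = 45.1/(5.12−1) ≈ 10.9.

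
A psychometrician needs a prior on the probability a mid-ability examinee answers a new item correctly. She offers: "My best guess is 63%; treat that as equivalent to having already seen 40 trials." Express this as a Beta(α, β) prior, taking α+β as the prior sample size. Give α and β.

Under the effective-sample-size interpretation, Beta(α, β) has prior mean α/(α+β) and prior sample size α+β.
So α+β = 40 and α/(α+β) = 0.63, giving α = 0.63·40 = 25.2 and β = 40 − 25.2 = 14.8.

α = 25.2, β = 14.8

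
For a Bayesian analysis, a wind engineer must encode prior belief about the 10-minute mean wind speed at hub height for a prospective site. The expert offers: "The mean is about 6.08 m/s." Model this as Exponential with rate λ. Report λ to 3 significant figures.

Exponential mean = 1/λ, so λ = 1/6.08 = 0.164.

λ ≈ 0.164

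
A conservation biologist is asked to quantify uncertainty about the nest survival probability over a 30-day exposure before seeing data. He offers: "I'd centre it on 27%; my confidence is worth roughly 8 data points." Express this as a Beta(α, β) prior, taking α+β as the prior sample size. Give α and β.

α = 2.16, β = 5.84

Under the effective-sample-size interpretation, Beta(α, β) has prior mean α/(α+β) and prior sample size α+β.
So α+β = 8 and α/(α+β) = 0.27, giving α = 0.27·8 = 2.16 and β = 8 − 2.16 = 5.84.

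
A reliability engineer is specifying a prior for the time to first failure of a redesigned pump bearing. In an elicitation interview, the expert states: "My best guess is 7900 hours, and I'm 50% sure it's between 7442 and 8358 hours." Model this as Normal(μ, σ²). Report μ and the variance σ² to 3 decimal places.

μ = 7900.000, σ² = 461084.207

A symmetric 50% interval runs μ ± z·σ with z = 0.6745.
Half-width = 458, so σ = 458/0.6745 = 679.0318 and σ² = 461084.207.
μ is the stated best guess, 7900.000.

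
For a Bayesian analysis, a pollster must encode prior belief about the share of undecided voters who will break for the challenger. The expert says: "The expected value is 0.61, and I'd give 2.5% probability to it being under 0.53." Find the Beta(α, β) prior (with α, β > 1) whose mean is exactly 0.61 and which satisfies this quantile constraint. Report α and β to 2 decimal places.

α ≈ 89.39, β ≈ 57.15

With mean 0.61 fixed, write α = 0.61s, β = 0.39s where s = α+β.
Need P(θ < 0.53) = 0.025 under Beta(0.61s, 0.39s). Normal approximation: (q−m)/√(m(1−m)/s) ≈ z_{0.025} = -1.96, so s ≈ 0.61·0.39·(-1.96)²/(0.53−0.61)² = 142.8.
At s = 142.8: P(θ<0.53) ≈ 0.026. Adjusting to match 0.025 gives s ≈ 146.54.
So α = 0.61·146.54 ≈ 89.39, β = 0.39·146.54 ≈ 57.15.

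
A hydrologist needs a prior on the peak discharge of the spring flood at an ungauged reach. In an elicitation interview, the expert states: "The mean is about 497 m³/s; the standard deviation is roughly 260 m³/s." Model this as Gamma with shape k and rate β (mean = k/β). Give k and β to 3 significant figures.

For Gamma(k, rate β): mean = k/β, variance = k/β², so CV = 1/√k.
CV = SD/mean = 260/497 = 0.5231, hence k = 1/CV² = 3.65.
Then β = k/mean = 3.65/497 = 0.00735.

k ≈ 3.65, β ≈ 0.00735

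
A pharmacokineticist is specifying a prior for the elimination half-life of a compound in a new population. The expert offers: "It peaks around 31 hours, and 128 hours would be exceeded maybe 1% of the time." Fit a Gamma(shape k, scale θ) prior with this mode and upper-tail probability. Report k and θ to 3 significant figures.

Gamma(k,θ) with k>1 has mode (k−1)θ, so θ = 31/(k−1).
Need P(X < 128) = 0.99 with θ tied to k this way. Start at k = 2, θ = 31: P(X<128) ≈ 0.917.
Too low — raise k to concentrate. Iterating converges to k ≈ 3.06.
Then θ = 31/(3.06−1) ≈ 15.

k ≈ 3.06, θ ≈ 15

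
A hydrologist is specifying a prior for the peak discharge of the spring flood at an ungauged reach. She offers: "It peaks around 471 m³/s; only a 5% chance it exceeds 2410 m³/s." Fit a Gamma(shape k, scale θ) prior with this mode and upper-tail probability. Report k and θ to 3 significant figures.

Gamma(k,θ) with k>1 has mode (k−1)θ, so θ = 471/(k−1).
Need P(X < 2410) = 0.95 with θ tied to k this way. Start at k = 2, θ = 471: P(X<2410) ≈ 0.963.
Too high — lower k to spread out. Iterating converges to k ≈ 1.89.
Then θ = 471/(1.89−1) ≈ 527.

k ≈ 1.89, θ ≈ 527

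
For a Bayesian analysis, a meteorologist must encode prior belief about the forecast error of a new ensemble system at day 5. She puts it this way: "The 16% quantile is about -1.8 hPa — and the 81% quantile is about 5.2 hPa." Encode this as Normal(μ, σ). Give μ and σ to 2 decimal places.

For Normal(μ,σ), the p-quantile is μ + z_p·σ. Here z_{0.16} = -0.9945, z_{0.81} = 0.8779.
So -1.8 = μ − 0.9945σ and 5.2 = μ + 0.8779σ.
Subtracting: σ = (5.2 − -1.8)/(0.8779 − (-0.9945)) = 3.74.
Then μ = -1.8 − (-0.9945)·3.74 = 1.92.

μ = 1.92, σ = 3.74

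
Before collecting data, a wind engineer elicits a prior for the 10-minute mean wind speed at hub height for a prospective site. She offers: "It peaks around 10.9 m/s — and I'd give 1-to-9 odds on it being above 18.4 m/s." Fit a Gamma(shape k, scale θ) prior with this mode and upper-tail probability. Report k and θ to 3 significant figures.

k ≈ 7.9, θ ≈ 1.58

Gamma(k,θ) with k>1 has mode (k−1)θ, so θ = 10.9/(k−1).
Need P(X < 18.4) = 0.9 with θ tied to k this way. Start at k = 2, θ = 10.9: P(X<18.4) ≈ 0.503.
Too low — raise k to concentrate. Iterating converges to k ≈ 7.9.
Then θ = 10.9/(7.9−1) ≈ 1.58.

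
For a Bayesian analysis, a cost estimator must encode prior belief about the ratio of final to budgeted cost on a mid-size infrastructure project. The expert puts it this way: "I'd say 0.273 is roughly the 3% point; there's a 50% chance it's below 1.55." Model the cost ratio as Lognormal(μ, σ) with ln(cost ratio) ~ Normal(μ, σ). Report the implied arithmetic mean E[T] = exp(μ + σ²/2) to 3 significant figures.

E[T] ≈ 2.37

If T ~ Lognormal(μ,σ) then ln T ~ Normal(μ,σ), so the p-quantile of ln T is μ + z_p·σ.
ln(0.273) = -1.298 and ln(1.55) = 0.4383; z_{0.03} = -1.881, z_{0.5} = 0.
σ = (0.4383 − -1.298)/(0 − (-1.881)) = 0.923.
μ = -1.298 − (-1.881)·0.923 = 0.438.
E[T] = exp(μ + σ²/2) = exp(0.438 + 0.4262) = 2.37.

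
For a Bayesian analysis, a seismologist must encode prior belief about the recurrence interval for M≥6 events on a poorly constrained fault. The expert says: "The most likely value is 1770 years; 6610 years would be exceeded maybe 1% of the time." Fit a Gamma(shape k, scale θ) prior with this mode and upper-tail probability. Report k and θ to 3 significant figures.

Gamma(k,θ) with k>1 has mode (k−1)θ, so θ = 1770/(k−1).
Need P(X < 6610) = 0.99 with θ tied to k this way. Start at k = 2, θ = 1770: P(X<6610) ≈ 0.887.
Too low — raise k to concentrate. Iterating converges to k ≈ 3.45.
Then θ = 1770/(3.45−1) ≈ 722.

k ≈ 3.45, θ ≈ 722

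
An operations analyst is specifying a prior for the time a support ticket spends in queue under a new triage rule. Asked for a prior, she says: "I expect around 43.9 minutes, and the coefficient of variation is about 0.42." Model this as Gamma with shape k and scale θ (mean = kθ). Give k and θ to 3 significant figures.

For Gamma(k, scale θ): mean = kθ, variance = kθ², so CV = 1/√k.
CV = 0.42, hence k = 1/CV² = 5.67.
Then θ = mean/k = 43.9/5.67 = 7.74.

k ≈ 5.67, θ ≈ 7.74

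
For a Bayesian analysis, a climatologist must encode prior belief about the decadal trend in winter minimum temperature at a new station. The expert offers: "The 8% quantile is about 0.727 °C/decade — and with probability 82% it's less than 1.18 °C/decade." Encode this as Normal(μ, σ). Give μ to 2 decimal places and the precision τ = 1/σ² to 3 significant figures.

The p-quantile of Normal(μ,σ) is μ + z_p·σ, with z_{0.08} = -1.405 and z_{0.82} = 0.9154.
Eliminate σ: μ = (z₂·x₁ − z₁·x₂)/(z₂ − z₁) = (0.9154·0.727 − (-1.405)·1.18)/2.32 = 1.00.
Then σ = (x₂ − x₁)/(z₂ − z₁) = (1.18 − 0.727)/2.32 = 0.20.
Precision τ = 1/σ² = 1/0.1952² = 26.2.

μ = 1.00, τ = 26.2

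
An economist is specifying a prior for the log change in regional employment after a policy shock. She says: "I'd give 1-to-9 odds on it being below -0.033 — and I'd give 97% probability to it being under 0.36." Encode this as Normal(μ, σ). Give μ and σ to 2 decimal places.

μ = 0.13, σ = 0.12

For Normal(μ,σ), the p-quantile is μ + z_p·σ. Here z_{0.1} = -1.282, z_{0.97} = 1.881.
So -0.033 = μ − 1.282σ and 0.36 = μ + 1.881σ.
Subtracting: σ = (0.36 − -0.033)/(1.881 − (-1.282)) = 0.12.
Then μ = -0.033 − (-1.282)·0.12 = 0.13.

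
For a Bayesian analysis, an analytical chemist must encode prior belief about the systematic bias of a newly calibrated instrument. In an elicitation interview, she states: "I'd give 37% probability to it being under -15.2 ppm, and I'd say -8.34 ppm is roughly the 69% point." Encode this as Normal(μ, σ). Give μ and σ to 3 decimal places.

μ = -12.450, σ = 8.288

For Normal(μ,σ), the p-quantile is μ + z_p·σ. Here z_{0.37} = -0.3319, z_{0.69} = 0.4959.
So -15.2 = μ − 0.3319σ and -8.34 = μ + 0.4959σ.
Subtracting: σ = (-8.34 − -15.2)/(0.4959 − (-0.3319)) = 8.288.
Then μ = -15.2 − (-0.3319)·8.288 = -12.450.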